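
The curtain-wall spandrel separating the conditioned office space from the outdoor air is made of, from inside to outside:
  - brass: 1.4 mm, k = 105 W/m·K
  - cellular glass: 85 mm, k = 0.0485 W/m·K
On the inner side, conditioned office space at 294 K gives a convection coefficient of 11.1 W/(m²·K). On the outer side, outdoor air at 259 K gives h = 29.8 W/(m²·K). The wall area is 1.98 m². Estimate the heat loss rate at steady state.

Treating each layer as a thermal resistance in series:
R_inner film = 1/(h_i·A) = 1/(11.1×1.98) = 0.0455 K/W
R_brass = L/(kA) = 0.0014/(105×1.98) = 6.734×10^-6 K/W
R_cellular glass = L/(kA) = 0.085/(0.0485×1.98) = 0.8851 K/W
R_outer film = 1/(h_o·A) = 1/(29.8×1.98) = 0.01695 K/W
R_total = 0.9476 K/W
Q = ΔT / R_total = 35 / 0.9476

Q ≈ 36.9 W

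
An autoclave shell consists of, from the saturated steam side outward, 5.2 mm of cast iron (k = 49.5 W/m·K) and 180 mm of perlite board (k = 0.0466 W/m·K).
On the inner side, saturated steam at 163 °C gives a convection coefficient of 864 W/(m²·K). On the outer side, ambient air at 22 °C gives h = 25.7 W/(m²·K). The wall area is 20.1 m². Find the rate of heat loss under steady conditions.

Q ≈ 726 W

Series thermal resistances:
R_inner film = 1/(h_i·A) = 1/(864×20.1) = 5.758×10^-5 K/W
R_cast iron = L/(kA) = 0.0052/(49.5×20.1) = 5.226×10^-6 K/W
R_perlite board = L/(kA) = 0.18/(0.0466×20.1) = 0.1922 K/W
R_outer film = 1/(h_o·A) = 1/(25.7×20.1) = 0.001936 K/W
R_total = 0.1942 K/W
Q = ΔT / R_total = 141 / 0.1942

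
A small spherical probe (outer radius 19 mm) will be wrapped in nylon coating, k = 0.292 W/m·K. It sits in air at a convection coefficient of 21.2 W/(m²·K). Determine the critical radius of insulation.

r_cr ≈ 27.5 mm

For a sphere r_cr = 2k/h = 2×0.292/21.2
r_cr = 27.5 mm; since the bare radius (19 mm) is below r_cr, adding a thin layer of insulation will *increase* heat loss.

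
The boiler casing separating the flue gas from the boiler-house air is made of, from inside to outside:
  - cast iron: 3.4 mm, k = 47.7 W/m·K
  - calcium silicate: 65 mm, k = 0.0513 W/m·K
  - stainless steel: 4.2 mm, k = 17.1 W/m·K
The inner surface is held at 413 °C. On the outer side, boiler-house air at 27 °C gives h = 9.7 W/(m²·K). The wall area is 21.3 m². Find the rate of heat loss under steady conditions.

Thermal resistances in series:
R_cast iron = L/(kA) = 0.0034/(47.7×21.3) = 3.346×10^-6 K/W
R_calcium silicate = L/(kA) = 0.065/(0.0513×21.3) = 0.05949 K/W
R_stainless steel = L/(kA) = 0.0042/(17.1×21.3) = 1.153×10^-5 K/W
R_outer film = 1/(h_o·A) = 1/(9.7×21.3) = 0.00484 K/W
R_total = 0.06434 K/W
Q = ΔT / R_total = 386 / 0.06434

Q ≈ 6000 W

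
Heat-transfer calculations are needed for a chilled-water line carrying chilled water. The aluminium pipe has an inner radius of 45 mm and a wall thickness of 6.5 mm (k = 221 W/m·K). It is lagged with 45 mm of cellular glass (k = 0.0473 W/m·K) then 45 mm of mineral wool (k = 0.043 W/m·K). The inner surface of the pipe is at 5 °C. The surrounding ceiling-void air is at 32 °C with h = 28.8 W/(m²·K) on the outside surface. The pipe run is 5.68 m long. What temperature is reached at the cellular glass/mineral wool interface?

T ≈ 21 °C

Treating each annulus and film as a series resistance:
R_aluminium pipe wall = ln(51.5/45)/(2π×221×5.68) = 1.711×10^-5 K/W
R_cellular glass = ln(96.5/51.5)/(2π×0.0473×5.68) = 0.372 K/W
R_mineral wool = ln(141.5/96.5)/(2π×0.043×5.68) = 0.2494 K/W
R_outer film = 1/(h_o·2πr_oL) = 1/(28.8×2π×0.1415×5.68) = 0.006876 K/W
R_total = 0.6283 K/W
Q = ΔT/R_total = 27/0.6283
Q = 43 W
T_interface = T_inner + Q·ΣR(inner→interface) = 5 + 43×0.372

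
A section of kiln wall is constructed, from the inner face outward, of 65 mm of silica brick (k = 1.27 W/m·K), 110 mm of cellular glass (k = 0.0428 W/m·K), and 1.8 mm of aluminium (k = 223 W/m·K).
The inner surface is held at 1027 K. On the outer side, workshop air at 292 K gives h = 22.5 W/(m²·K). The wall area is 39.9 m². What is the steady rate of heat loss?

Q ≈ 11000 W

Thermal resistances in series:
R_silica brick = L/(kA) = 0.065/(1.27×39.9) = 0.001283 K/W
R_cellular glass = L/(kA) = 0.11/(0.0428×39.9) = 0.06441 K/W
R_aluminium = L/(kA) = 0.0018/(223×39.9) = 2.023×10^-7 K/W
R_outer film = 1/(h_o·A) = 1/(22.5×39.9) = 0.001114 K/W
R_total = 0.06681 K/W
Q = ΔT / R_total = 735 / 0.06681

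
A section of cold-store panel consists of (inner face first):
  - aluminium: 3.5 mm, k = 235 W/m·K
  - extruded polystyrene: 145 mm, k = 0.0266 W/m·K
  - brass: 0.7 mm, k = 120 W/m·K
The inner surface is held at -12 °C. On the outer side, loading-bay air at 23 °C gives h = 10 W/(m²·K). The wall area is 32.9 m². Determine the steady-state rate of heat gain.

Model the wall as resistances in series:
R_aluminium = L/(kA) = 0.0035/(235×32.9) = 4.527×10^-7 K/W
R_extruded polystyrene = L/(kA) = 0.145/(0.0266×32.9) = 0.1657 K/W
R_brass = L/(kA) = 0.0007/(120×32.9) = 1.773×10^-7 K/W
R_outer film = 1/(h_o·A) = 1/(10×32.9) = 0.00304 K/W
R_total = 0.1687 K/W
Q = ΔT / R_total = 35 / 0.1687

Q ≈ 207 W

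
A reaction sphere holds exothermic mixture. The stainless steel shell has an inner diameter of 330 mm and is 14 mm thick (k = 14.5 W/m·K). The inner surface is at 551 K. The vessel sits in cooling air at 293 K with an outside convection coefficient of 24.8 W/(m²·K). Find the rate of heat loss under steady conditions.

Spherical conduction: R = (1/r_in − 1/r_out)/(4πk) per layer; series-sum.
R_stainless steel shell = (1/0.165 − 1/0.179)/(4π×14.5) = 0.002601 K/W
R_outer film = 1/(h·4πr_o²) = 1/(24.8×4π×0.179²) = 0.1001 K/W
R_total = 0.1027 K/W
Q = ΔT/R_total = 258/0.1027

Q ≈ 2510 W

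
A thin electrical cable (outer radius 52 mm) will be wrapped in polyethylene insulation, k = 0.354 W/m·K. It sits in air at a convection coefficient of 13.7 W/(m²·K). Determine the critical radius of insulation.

r_cr ≈ 25.8 mm

For a cylinder r_cr = k/h = 0.354/13.7
r_cr = 25.8 mm; since the bare radius (52 mm) is above r_cr, any added insulation will reduce heat loss.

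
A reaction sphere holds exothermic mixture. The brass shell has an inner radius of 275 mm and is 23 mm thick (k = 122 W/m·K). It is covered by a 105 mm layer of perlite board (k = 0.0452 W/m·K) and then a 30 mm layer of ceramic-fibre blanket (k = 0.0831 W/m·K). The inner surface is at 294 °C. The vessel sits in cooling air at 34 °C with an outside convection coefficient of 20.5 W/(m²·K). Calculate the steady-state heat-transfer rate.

Radial (spherical) resistances in series:
R_brass shell = (1/0.275 − 1/0.298)/(4π×122) = 1.831×10^-4 K/W
R_perlite board = (1/0.298 − 1/0.403)/(4π×0.0452) = 1.539 K/W
R_ceramic-fibre blanket = (1/0.403 − 1/0.433)/(4π×0.0831) = 0.1646 K/W
R_outer film = 1/(h·4πr_o²) = 1/(20.5×4π×0.433²) = 0.0207 K/W
R_total = 1.725 K/W
Q = ΔT/R_total = 260/1.725

Q ≈ 151 W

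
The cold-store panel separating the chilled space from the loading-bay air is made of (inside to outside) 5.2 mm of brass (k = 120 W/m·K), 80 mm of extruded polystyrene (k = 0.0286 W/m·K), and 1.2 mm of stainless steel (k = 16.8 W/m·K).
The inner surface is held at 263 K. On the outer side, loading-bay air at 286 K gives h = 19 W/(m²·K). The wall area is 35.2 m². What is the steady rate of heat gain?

Thermal resistances in series:
R_brass = L/(kA) = 0.0052/(120×35.2) = 1.231×10^-6 K/W
R_extruded polystyrene = L/(kA) = 0.08/(0.0286×35.2) = 0.07947 K/W
R_stainless steel = L/(kA) = 0.0012/(16.8×35.2) = 2.029×10^-6 K/W
R_outer film = 1/(h_o·A) = 1/(19×35.2) = 0.001495 K/W
R_total = 0.08096 K/W
Q = ΔT / R_total = 23 / 0.08096

Q ≈ 284 W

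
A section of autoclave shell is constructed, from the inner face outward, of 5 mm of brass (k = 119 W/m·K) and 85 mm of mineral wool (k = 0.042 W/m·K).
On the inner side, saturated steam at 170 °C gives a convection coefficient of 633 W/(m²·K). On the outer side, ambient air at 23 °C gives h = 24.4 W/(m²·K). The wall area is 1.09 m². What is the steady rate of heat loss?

Using the resistance-network approach (series):
R_inner film = 1/(h_i·A) = 1/(633×1.09) = 0.001449 K/W
R_brass = L/(kA) = 0.005/(119×1.09) = 3.855×10^-5 K/W
R_mineral wool = L/(kA) = 0.085/(0.042×1.09) = 1.857 K/W
R_outer film = 1/(h_o·A) = 1/(24.4×1.09) = 0.0376 K/W
R_total = 1.896 K/W
Q = ΔT / R_total = 147 / 1.896

Q ≈ 77.5 W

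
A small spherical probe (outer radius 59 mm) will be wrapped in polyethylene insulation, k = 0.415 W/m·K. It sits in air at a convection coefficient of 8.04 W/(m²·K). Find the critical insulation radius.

r_cr ≈ 103 mm

For a sphere r_cr = 2k/h = 2×0.415/8.04
r_cr = 103 mm; since the bare radius (59 mm) is below r_cr, adding a thin layer of insulation will *increase* heat loss.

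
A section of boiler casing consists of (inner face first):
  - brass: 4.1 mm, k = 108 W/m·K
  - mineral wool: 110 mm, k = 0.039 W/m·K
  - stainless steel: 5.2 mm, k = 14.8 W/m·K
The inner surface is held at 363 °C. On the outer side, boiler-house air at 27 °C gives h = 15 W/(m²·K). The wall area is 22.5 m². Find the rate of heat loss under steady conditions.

Q ≈ 2620 W

Model the wall as resistances in series:
R_brass = L/(kA) = 0.0041/(108×22.5) = 1.687×10^-6 K/W
R_mineral wool = L/(kA) = 0.11/(0.039×22.5) = 0.1254 K/W
R_stainless steel = L/(kA) = 0.0052/(14.8×22.5) = 1.562×10^-5 K/W
R_outer film = 1/(h_o·A) = 1/(15×22.5) = 0.002963 K/W
R_total = 0.1283 K/W
Q = ΔT / R_total = 336 / 0.1283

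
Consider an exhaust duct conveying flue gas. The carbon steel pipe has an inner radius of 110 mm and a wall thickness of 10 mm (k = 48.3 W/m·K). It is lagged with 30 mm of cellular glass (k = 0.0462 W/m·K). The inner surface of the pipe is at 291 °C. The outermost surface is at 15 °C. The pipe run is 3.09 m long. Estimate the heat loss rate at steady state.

Treating each annulus and film as a series resistance:
R_carbon steel pipe wall = ln(120/110)/(2π×48.3×3.09) = 9.279×10^-5 K/W
R_cellular glass = ln(150/120)/(2π×0.0462×3.09) = 0.2488 K/W
R_total = 0.2489 K/W
Q = ΔT/R_total = 276/0.2489

Q ≈ 1110 W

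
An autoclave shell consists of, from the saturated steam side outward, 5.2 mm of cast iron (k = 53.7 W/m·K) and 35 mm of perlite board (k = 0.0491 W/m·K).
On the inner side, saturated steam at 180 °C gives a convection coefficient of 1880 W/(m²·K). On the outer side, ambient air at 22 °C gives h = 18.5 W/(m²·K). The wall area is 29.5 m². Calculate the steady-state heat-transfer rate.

Q ≈ 6070 W

Treating each layer as a thermal resistance in series:
R_inner film = 1/(h_i·A) = 1/(1880×29.5) = 1.803×10^-5 K/W
R_cast iron = L/(kA) = 0.0052/(53.7×29.5) = 3.283×10^-6 K/W
R_perlite board = L/(kA) = 0.035/(0.0491×29.5) = 0.02416 K/W
R_outer film = 1/(h_o·A) = 1/(18.5×29.5) = 0.001832 K/W
R_total = 0.02602 K/W
Q = ΔT / R_total = 158 / 0.02602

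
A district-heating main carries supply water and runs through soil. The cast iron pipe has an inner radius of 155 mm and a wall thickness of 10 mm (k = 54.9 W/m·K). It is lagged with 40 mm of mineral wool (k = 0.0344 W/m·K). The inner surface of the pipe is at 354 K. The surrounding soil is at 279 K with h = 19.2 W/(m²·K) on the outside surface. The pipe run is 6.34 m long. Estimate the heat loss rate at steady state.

Q ≈ 455 W

Treating each annulus and film as a series resistance:
R_cast iron pipe wall = ln(165/155)/(2π×54.9×6.34) = 2.859×10^-5 K/W
R_mineral wool = ln(205/165)/(2π×0.0344×6.34) = 0.1584 K/W
R_outer film = 1/(h_o·2πr_oL) = 1/(19.2×2π×0.205×6.34) = 0.006378 K/W
R_total = 0.1648 K/W
Q = ΔT/R_total = 75/0.1648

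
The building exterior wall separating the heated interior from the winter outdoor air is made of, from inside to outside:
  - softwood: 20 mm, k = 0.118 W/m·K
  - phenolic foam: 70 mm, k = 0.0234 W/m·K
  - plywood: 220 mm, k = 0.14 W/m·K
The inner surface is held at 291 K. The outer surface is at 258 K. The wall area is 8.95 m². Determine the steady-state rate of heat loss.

Series thermal resistances:
R_softwood = L/(kA) = 0.02/(0.118×8.95) = 0.01894 K/W
R_phenolic foam = L/(kA) = 0.07/(0.0234×8.95) = 0.3342 K/W
R_plywood = L/(kA) = 0.22/(0.14×8.95) = 0.1756 K/W
R_total = 0.5288 K/W
Q = ΔT / R_total = 33 / 0.5288

Q ≈ 62.4 W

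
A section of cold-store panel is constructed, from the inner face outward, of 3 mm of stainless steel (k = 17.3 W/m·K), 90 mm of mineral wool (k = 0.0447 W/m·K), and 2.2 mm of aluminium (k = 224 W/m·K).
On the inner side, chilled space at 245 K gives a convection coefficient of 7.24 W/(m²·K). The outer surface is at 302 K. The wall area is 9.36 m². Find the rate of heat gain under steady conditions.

Thermal resistances in series:
R_inner film = 1/(h_i·A) = 1/(7.24×9.36) = 0.01476 K/W
R_stainless steel = L/(kA) = 0.003/(17.3×9.36) = 1.853×10^-5 K/W
R_mineral wool = L/(kA) = 0.09/(0.0447×9.36) = 0.2151 K/W
R_aluminium = L/(kA) = 0.0022/(224×9.36) = 1.049×10^-6 K/W
R_total = 0.2299 K/W
Q = ΔT / R_total = 57 / 0.2299

Q ≈ 248 W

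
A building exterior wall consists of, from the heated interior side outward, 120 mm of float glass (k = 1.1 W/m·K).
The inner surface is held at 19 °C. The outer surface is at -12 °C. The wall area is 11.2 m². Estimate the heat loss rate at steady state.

Q ≈ 3180 W

Model the wall as resistances in series:
R_float glass = L/(kA) = 0.12/(1.1×11.2) = 0.00974 K/W
R_total = 0.00974 K/W
Q = ΔT / R_total = 31 / 0.00974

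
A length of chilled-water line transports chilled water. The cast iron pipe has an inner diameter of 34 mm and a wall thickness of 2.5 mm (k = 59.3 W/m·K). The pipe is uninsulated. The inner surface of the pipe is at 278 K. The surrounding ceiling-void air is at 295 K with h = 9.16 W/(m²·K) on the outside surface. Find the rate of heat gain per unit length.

Treating each annulus and film as a series resistance:
R_cast iron pipe wall = ln(19.5/17)/(2π×59.3×1) = 3.682×10^-4 K/W
R_outer film = 1/(h_o·2πr_oL) = 1/(9.16×2π×0.0195×1) = 0.891 K/W
R_total = 0.8914 K/W
Q = ΔT/R_total = 17/0.8914

q′ ≈ 19.1 W/m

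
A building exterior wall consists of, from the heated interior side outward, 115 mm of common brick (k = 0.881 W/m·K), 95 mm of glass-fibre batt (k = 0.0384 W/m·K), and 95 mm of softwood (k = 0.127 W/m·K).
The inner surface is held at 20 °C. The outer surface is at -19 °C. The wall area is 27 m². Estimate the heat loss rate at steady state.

Q ≈ 314 W

Model the wall as resistances in series:
R_common brick = L/(kA) = 0.115/(0.881×27) = 0.004835 K/W
R_glass-fibre batt = L/(kA) = 0.095/(0.0384×27) = 0.09163 K/W
R_softwood = L/(kA) = 0.095/(0.127×27) = 0.0277 K/W
R_total = 0.1242 K/W
Q = ΔT / R_total = 39 / 0.1242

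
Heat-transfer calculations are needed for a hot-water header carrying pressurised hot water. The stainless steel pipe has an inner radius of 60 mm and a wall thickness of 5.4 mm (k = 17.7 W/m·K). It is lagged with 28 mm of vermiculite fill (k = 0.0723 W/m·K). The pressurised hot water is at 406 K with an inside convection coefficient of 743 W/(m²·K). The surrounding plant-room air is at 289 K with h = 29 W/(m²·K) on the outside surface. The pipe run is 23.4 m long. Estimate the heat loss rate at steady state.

Per-layer cylindrical resistances, series-summed:
R_inner film = 1/(h_i·2πr₁L) = 1/(743×2π×0.06×23.4) = 1.526×10^-4 K/W
R_stainless steel pipe wall = ln(65.4/60)/(2π×17.7×23.4) = 3.312×10^-5 K/W
R_vermiculite fill = ln(93.4/65.4)/(2π×0.0723×23.4) = 0.03352 K/W
R_outer film = 1/(h_o·2πr_oL) = 1/(29×2π×0.0934×23.4) = 0.002511 K/W
R_total = 0.03622 K/W
Q = ΔT/R_total = 117/0.03622

Q ≈ 3230 W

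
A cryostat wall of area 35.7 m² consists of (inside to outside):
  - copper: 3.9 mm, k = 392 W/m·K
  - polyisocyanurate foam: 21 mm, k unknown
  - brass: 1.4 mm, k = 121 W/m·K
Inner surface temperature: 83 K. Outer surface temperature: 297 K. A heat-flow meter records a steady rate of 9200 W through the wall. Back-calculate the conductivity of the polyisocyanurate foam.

Using the resistance-network approach (series):
R_copper = L/(kA) = 0.0039/(392×35.7) = 2.787×10^-7 K/W
R_brass = L/(kA) = 0.0014/(121×35.7) = 3.241×10^-7 K/W
Sum of known resistances R_other = 6.028×10^-7 K/W
Total R = ΔT/Q = 214/9200 = 0.02326 K/W
R_polyisocyanurate foam = R_total − R_other = 0.02326 K/W
k = L/(R·A) = 0.021/(0.02326×35.7)

k ≈ 0.0253 W/(m·K)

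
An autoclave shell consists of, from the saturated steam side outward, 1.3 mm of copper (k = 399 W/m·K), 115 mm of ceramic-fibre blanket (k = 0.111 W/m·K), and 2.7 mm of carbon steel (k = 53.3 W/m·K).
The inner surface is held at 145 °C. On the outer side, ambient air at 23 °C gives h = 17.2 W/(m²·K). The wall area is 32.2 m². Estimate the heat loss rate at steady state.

Model the wall as resistances in series:
R_copper = L/(kA) = 0.0013/(399×32.2) = 1.012×10^-7 K/W
R_ceramic-fibre blanket = L/(kA) = 0.115/(0.111×32.2) = 0.03218 K/W
R_carbon steel = L/(kA) = 0.0027/(53.3×32.2) = 1.573×10^-6 K/W
R_outer film = 1/(h_o·A) = 1/(17.2×32.2) = 0.001806 K/W
R_total = 0.03398 K/W
Q = ΔT / R_total = 122 / 0.03398

Q ≈ 3590 W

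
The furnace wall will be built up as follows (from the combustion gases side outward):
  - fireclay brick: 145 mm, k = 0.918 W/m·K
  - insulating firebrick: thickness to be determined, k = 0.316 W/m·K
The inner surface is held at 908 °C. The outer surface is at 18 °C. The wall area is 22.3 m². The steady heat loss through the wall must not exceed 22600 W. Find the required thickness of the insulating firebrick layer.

L ≈ 228 mm

Treating each layer as a thermal resistance in series:
R_fireclay brick = L/(kA) = 0.145/(0.918×22.3) = 0.007083 K/W
Sum of the known resistances R_other = 0.007083 K/W
Required total resistance R_tot = ΔT/Q_allow = 890/22600 = 0.03938 K/W
R_insulating firebrick = R_tot − R_other = 0.0323 K/W
L = R·k·A = 0.0323×0.316×22.3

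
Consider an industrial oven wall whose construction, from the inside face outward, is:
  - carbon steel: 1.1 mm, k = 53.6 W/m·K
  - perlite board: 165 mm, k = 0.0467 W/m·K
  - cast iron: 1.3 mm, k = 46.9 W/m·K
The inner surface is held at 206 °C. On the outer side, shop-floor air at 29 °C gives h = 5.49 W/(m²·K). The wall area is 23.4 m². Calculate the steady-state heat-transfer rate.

Q ≈ 1110 W

Model the wall as resistances in series:
R_carbon steel = L/(kA) = 0.0011/(53.6×23.4) = 8.77×10^-7 K/W
R_perlite board = L/(kA) = 0.165/(0.0467×23.4) = 0.151 K/W
R_cast iron = L/(kA) = 0.0013/(46.9×23.4) = 1.185×10^-6 K/W
R_outer film = 1/(h_o·A) = 1/(5.49×23.4) = 0.007784 K/W
R_total = 0.1588 K/W
Q = ΔT / R_total = 177 / 0.1588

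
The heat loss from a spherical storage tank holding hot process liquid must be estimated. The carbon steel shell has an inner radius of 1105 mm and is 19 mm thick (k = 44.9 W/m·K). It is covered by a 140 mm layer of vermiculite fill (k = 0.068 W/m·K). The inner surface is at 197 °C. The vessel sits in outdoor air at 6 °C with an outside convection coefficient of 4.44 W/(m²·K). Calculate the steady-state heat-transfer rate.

Q ≈ 1510 W

Each spherical layer contributes R = (1/r_i − 1/r_o)/(4πk):
R_carbon steel shell = (1/1.105 − 1/1.124)/(4π×44.9) = 2.711×10^-5 K/W
R_vermiculite fill = (1/1.124 − 1/1.264)/(4π×0.068) = 0.1153 K/W
R_outer film = 1/(h·4πr_o²) = 1/(4.44×4π×1.264²) = 0.01122 K/W
R_total = 0.1266 K/W
Q = ΔT/R_total = 191/0.1266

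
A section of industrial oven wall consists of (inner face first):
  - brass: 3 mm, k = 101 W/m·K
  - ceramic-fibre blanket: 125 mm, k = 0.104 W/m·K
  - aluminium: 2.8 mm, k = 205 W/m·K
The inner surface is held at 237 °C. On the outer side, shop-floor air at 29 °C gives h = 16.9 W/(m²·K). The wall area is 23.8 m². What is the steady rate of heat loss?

Q ≈ 3930 W

Model the wall as resistances in series:
R_brass = L/(kA) = 0.003/(101×23.8) = 1.248×10^-6 K/W
R_ceramic-fibre blanket = L/(kA) = 0.125/(0.104×23.8) = 0.0505 K/W
R_aluminium = L/(kA) = 0.0028/(205×23.8) = 5.739×10^-7 K/W
R_outer film = 1/(h_o·A) = 1/(16.9×23.8) = 0.002486 K/W
R_total = 0.05299 K/W
Q = ΔT / R_total = 208 / 0.05299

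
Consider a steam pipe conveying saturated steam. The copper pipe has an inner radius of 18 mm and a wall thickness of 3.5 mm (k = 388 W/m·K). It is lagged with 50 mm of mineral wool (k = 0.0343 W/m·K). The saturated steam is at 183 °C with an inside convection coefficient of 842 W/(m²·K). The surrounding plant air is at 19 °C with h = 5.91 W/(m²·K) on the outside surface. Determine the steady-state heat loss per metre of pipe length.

q′ ≈ 27.5 W/m

For a radial system each layer contributes R = ln(r_out/r_in)/(2πkL); films add R = 1/(hA).
R_inner film = 1/(h_i·2πr₁L) = 1/(842×2π×0.018×1) = 0.0105 K/W
R_copper pipe wall = ln(21.5/18)/(2π×388×1) = 7.288×10^-5 K/W
R_mineral wool = ln(71.5/21.5)/(2π×0.0343×1) = 5.576 K/W
R_outer film = 1/(h_o·2πr_oL) = 1/(5.91×2π×0.0715×1) = 0.3766 K/W
R_total = 5.963 K/W
Q = ΔT/R_total = 164/5.963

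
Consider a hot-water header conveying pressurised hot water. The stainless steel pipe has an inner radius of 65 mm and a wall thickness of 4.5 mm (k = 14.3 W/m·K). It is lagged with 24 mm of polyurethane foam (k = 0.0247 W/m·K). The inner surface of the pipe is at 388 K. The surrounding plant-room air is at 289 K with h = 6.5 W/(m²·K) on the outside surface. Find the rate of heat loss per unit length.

q′ ≈ 45.5 W/m

Cylindrical conduction, so R = ln(r₂/r₁)/(2πkL) per layer, in series:
R_stainless steel pipe wall = ln(69.5/65)/(2π×14.3×1) = 7.45×10^-4 K/W
R_polyurethane foam = ln(93.5/69.5)/(2π×0.0247×1) = 1.911 K/W
R_outer film = 1/(h_o·2πr_oL) = 1/(6.5×2π×0.0935×1) = 0.2619 K/W
R_total = 2.174 K/W
Q = ΔT/R_total = 99/2.174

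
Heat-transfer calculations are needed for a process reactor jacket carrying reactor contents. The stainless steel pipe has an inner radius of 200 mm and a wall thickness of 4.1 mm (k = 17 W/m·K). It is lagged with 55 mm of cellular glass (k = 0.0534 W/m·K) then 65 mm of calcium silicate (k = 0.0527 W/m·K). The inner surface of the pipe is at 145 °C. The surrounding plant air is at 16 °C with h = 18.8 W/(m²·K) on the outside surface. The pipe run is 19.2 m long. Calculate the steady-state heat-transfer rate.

Treating each annulus and film as a series resistance:
R_stainless steel pipe wall = ln(204.1/200)/(2π×17×19.2) = 9.895×10^-6 K/W
R_cellular glass = ln(259.1/204.1)/(2π×0.0534×19.2) = 0.03704 K/W
R_calcium silicate = ln(324.1/259.1)/(2π×0.0527×19.2) = 0.03521 K/W
R_outer film = 1/(h_o·2πr_oL) = 1/(18.8×2π×0.3241×19.2) = 0.00136 K/W
R_total = 0.07362 K/W
Q = ΔT/R_total = 129/0.07362

Q ≈ 1750 W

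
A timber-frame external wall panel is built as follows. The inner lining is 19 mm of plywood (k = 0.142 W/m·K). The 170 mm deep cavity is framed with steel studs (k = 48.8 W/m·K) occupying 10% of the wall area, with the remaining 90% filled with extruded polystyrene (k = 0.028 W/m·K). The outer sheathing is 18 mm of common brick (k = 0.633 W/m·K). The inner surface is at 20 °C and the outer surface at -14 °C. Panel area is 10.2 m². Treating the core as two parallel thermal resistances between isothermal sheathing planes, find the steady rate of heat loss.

Q ≈ 1760 W

Sheathing layers in series; stud and cavity paths in parallel between them.
R_inner = 0.019/(0.142×10.2) = 0.01312 K/W
R_stud  = 0.17/(48.8×0.1×10.2) = 0.003415 K/W
R_cav   = 0.17/(0.028×0.9×10.2) = 0.6614 K/W
1/R_core = 1/R_stud + 1/R_cav → R_core = 0.003398 K/W
R_outer = 0.018/(0.633×10.2) = 0.002788 K/W
R_total = 0.0193 K/W
Q = ΔT/R_total = 34/0.0193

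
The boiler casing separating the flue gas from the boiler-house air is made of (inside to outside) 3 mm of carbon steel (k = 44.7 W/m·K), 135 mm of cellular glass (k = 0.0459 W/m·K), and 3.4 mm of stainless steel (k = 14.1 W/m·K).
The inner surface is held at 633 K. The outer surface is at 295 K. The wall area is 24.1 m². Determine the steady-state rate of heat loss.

Q ≈ 2770 W

Treating each layer as a thermal resistance in series:
R_carbon steel = L/(kA) = 0.003/(44.7×24.1) = 2.785×10^-6 K/W
R_cellular glass = L/(kA) = 0.135/(0.0459×24.1) = 0.122 K/W
R_stainless steel = L/(kA) = 0.0034/(14.1×24.1) = 1.001×10^-5 K/W
R_total = 0.1221 K/W
Q = ΔT / R_total = 338 / 0.1221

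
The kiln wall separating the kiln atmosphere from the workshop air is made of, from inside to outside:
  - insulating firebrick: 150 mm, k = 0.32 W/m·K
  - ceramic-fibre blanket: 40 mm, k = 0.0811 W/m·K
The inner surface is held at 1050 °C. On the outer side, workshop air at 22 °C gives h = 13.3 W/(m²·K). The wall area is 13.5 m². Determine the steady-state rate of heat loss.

Using the resistance-network approach (series):
R_insulating firebrick = L/(kA) = 0.15/(0.32×13.5) = 0.03472 K/W
R_ceramic-fibre blanket = L/(kA) = 0.04/(0.0811×13.5) = 0.03653 K/W
R_outer film = 1/(h_o·A) = 1/(13.3×13.5) = 0.005569 K/W
R_total = 0.07683 K/W
Q = ΔT / R_total = 1028 / 0.07683

Q ≈ 13400 W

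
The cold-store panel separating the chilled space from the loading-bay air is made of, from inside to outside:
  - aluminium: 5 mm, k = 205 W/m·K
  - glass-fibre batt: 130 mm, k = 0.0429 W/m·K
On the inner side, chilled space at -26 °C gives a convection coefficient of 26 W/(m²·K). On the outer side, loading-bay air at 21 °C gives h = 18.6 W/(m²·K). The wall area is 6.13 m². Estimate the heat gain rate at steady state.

Model the wall as resistances in series:
R_inner film = 1/(h_i·A) = 1/(26×6.13) = 0.006274 K/W
R_aluminium = L/(kA) = 0.005/(205×6.13) = 3.979×10^-6 K/W
R_glass-fibre batt = L/(kA) = 0.13/(0.0429×6.13) = 0.4943 K/W
R_outer film = 1/(h_o·A) = 1/(18.6×6.13) = 0.008771 K/W
R_total = 0.5094 K/W
Q = ΔT / R_total = 47 / 0.5094

Q ≈ 92.3 W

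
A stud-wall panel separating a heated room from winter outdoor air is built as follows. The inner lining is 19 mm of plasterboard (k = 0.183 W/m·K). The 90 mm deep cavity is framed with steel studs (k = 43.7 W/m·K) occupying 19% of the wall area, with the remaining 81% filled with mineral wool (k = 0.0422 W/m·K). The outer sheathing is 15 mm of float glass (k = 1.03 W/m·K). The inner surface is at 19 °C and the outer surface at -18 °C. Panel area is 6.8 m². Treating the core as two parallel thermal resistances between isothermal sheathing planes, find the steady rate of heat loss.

Q ≈ 1950 W

Sheathing layers in series; stud and cavity paths in parallel between them.
R_inner = 0.019/(0.183×6.8) = 0.01527 K/W
R_stud  = 0.09/(43.7×0.19×6.8) = 0.001594 K/W
R_cav   = 0.09/(0.0422×0.81×6.8) = 0.3872 K/W
1/R_core = 1/R_stud + 1/R_cav → R_core = 0.001588 K/W
R_outer = 0.015/(1.03×6.8) = 0.002142 K/W
R_total = 0.019 K/W
Q = ΔT/R_total = 37/0.019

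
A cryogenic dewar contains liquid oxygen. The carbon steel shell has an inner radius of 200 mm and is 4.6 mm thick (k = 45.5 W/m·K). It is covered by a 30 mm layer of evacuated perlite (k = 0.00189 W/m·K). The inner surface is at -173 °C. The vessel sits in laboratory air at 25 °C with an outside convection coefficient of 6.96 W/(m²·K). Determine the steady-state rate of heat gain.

Q ≈ 7.47 W

Radial (spherical) resistances in series:
R_carbon steel shell = (1/0.2 − 1/0.2046)/(4π×45.5) = 1.966×10^-4 K/W
R_evacuated perlite = (1/0.2046 − 1/0.2346)/(4π×0.00189) = 26.32 K/W
R_outer film = 1/(h·4πr_o²) = 1/(6.96×4π×0.2346²) = 0.2077 K/W
R_total = 26.52 K/W
Q = ΔT/R_total = 198/26.52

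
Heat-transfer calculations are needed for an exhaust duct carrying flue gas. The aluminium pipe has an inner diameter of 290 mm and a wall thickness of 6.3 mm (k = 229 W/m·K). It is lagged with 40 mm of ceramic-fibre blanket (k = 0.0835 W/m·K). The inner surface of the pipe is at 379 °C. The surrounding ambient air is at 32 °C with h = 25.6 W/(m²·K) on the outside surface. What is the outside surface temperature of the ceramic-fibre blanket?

T ≈ 55.5 °C

For a radial system each layer contributes R = ln(r_out/r_in)/(2πkL); films add R = 1/(hA).
R_aluminium pipe wall = ln(151.3/145)/(2π×229×1) = 2.956×10^-5 K/W
R_ceramic-fibre blanket = ln(191.3/151.3)/(2π×0.0835×1) = 0.4471 K/W
R_outer film = 1/(h_o·2πr_oL) = 1/(25.6×2π×0.1913×1) = 0.0325 K/W
R_total = 0.4796 K/W
Q = ΔT/R_total = 347/0.4796
Q = 723 W/m
T_interface = T_inner − Q·ΣR(inner→interface) = 379 − 723×0.4471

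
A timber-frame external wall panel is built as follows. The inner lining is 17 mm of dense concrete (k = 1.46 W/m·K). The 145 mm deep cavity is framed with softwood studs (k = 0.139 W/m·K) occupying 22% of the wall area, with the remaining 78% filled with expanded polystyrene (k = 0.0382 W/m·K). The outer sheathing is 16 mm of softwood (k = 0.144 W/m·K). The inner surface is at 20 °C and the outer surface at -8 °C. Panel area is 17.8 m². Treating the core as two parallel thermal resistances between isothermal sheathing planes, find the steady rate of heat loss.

Sheathing layers in series; stud and cavity paths in parallel between them.
R_inner = 0.017/(1.46×17.8) = 6.541×10^-4 K/W
R_stud  = 0.145/(0.139×0.22×17.8) = 0.2664 K/W
R_cav   = 0.145/(0.0382×0.78×17.8) = 0.2734 K/W
1/R_core = 1/R_stud + 1/R_cav → R_core = 0.1349 K/W
R_outer = 0.016/(0.144×17.8) = 0.006242 K/W
R_total = 0.1418 K/W
Q = ΔT/R_total = 28/0.1418

Q ≈ 197 W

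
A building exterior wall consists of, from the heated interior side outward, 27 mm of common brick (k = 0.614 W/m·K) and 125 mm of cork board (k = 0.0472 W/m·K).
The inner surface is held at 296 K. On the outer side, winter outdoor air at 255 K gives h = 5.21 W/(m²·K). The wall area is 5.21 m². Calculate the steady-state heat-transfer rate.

Using the resistance-network approach (series):
R_common brick = L/(kA) = 0.027/(0.614×5.21) = 0.00844 K/W
R_cork board = L/(kA) = 0.125/(0.0472×5.21) = 0.5083 K/W
R_outer film = 1/(h_o·A) = 1/(5.21×5.21) = 0.03684 K/W
R_total = 0.5536 K/W
Q = ΔT / R_total = 41 / 0.5536

Q ≈ 74.1 W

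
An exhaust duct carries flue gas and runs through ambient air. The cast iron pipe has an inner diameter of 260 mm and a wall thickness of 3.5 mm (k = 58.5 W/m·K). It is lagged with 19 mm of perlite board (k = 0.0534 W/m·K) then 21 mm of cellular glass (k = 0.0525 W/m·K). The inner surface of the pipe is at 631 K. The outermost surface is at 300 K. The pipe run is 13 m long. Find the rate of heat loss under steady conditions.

Cylindrical conduction, so R = ln(r₂/r₁)/(2πkL) per layer, in series:
R_cast iron pipe wall = ln(133.5/130)/(2π×58.5×13) = 5.56×10^-6 K/W
R_perlite board = ln(152.5/133.5)/(2π×0.0534×13) = 0.03051 K/W
R_cellular glass = ln(173.5/152.5)/(2π×0.0525×13) = 0.03009 K/W
R_total = 0.0606 K/W
Q = ΔT/R_total = 331/0.0606

Q ≈ 5460 W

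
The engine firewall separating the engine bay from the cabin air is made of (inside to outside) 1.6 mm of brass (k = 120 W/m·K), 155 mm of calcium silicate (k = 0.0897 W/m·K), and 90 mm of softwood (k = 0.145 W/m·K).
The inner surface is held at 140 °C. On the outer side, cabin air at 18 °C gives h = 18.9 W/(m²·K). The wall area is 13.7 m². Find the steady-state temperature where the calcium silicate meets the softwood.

T ≈ 52.2 °C

Treating each layer as a thermal resistance in series:
R_brass = L/(kA) = 0.0016/(120×13.7) = 9.732×10^-7 K/W
R_calcium silicate = L/(kA) = 0.155/(0.0897×13.7) = 0.1261 K/W
R_softwood = L/(kA) = 0.09/(0.145×13.7) = 0.04531 K/W
R_outer film = 1/(h_o·A) = 1/(18.9×13.7) = 0.003862 K/W
R_total = 0.1753 K/W;  Q = ΔT/R_total = 122/0.1753 = 696 W
T_interface = T_inner − Q·ΣR(inner→interface) = 140 − 696×0.1261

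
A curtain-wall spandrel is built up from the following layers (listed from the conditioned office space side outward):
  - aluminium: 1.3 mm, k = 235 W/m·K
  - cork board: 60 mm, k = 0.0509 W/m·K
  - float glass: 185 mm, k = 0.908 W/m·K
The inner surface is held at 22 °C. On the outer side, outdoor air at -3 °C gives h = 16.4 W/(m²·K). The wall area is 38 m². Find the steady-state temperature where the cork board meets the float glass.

Using the resistance-network approach (series):
R_aluminium = L/(kA) = 0.0013/(235×38) = 1.456×10^-7 K/W
R_cork board = L/(kA) = 0.06/(0.0509×38) = 0.03102 K/W
R_float glass = L/(kA) = 0.185/(0.908×38) = 0.005362 K/W
R_outer film = 1/(h_o·A) = 1/(16.4×38) = 0.001605 K/W
R_total = 0.03799 K/W;  Q = ΔT/R_total = 25/0.03799 = 658.1 W
T_interface = T_inner − Q·ΣR(inner→interface) = 22 − 658×0.03102

T ≈ 1.58 °C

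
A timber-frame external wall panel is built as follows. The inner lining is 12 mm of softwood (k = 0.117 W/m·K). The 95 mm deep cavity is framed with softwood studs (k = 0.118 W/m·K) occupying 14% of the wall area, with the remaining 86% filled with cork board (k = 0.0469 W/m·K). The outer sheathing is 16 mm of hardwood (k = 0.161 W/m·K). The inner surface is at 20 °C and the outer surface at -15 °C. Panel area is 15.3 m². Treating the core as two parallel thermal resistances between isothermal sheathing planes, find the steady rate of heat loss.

Sheathing layers in series; stud and cavity paths in parallel between them.
R_inner = 0.012/(0.117×15.3) = 0.006704 K/W
R_stud  = 0.095/(0.118×0.14×15.3) = 0.3759 K/W
R_cav   = 0.095/(0.0469×0.86×15.3) = 0.1539 K/W
1/R_core = 1/R_stud + 1/R_cav → R_core = 0.1092 K/W
R_outer = 0.016/(0.161×15.3) = 0.006495 K/W
R_total = 0.1224 K/W
Q = ΔT/R_total = 35/0.1224

Q ≈ 286 W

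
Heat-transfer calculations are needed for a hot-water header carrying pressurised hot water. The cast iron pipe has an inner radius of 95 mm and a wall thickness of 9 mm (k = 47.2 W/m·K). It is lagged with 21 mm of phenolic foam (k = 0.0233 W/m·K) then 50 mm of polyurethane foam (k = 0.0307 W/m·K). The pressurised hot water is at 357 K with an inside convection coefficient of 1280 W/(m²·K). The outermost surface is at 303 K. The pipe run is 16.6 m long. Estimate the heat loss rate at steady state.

Q ≈ 299 W

For a radial system each layer contributes R = ln(r_out/r_in)/(2πkL); films add R = 1/(hA).
R_inner film = 1/(h_i·2πr₁L) = 1/(1280×2π×0.095×16.6) = 7.885×10^-5 K/W
R_cast iron pipe wall = ln(104/95)/(2π×47.2×16.6) = 1.839×10^-5 K/W
R_phenolic foam = ln(125/104)/(2π×0.0233×16.6) = 0.07568 K/W
R_polyurethane foam = ln(175/125)/(2π×0.0307×16.6) = 0.1051 K/W
R_total = 0.1809 K/W
Q = ΔT/R_total = 54/0.1809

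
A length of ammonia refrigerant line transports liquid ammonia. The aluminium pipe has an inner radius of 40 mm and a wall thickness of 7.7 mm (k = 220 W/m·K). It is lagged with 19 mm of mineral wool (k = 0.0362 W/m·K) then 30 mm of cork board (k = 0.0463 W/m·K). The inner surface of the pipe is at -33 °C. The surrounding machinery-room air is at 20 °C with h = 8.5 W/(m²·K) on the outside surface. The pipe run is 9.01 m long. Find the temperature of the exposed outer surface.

Treating each annulus and film as a series resistance:
R_aluminium pipe wall = ln(47.7/40)/(2π×220×9.01) = 1.414×10^-5 K/W
R_mineral wool = ln(66.7/47.7)/(2π×0.0362×9.01) = 0.1636 K/W
R_cork board = ln(96.7/66.7)/(2π×0.0463×9.01) = 0.1417 K/W
R_outer film = 1/(h_o·2πr_oL) = 1/(8.5×2π×0.0967×9.01) = 0.02149 K/W
R_total = 0.3268 K/W
Q = ΔT/R_total = 53/0.3268
Q = 162 W
T_interface = T_inner + Q·ΣR(inner→interface) = -33 + 162×0.3053

T ≈ 16.5 °C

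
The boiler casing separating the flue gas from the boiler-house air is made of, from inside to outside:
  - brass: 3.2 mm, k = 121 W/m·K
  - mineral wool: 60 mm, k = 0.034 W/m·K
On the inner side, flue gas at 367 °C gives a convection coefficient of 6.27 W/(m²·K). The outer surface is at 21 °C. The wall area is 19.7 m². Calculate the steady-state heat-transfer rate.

Q ≈ 3540 W

Using the resistance-network approach (series):
R_inner film = 1/(h_i·A) = 1/(6.27×19.7) = 0.008096 K/W
R_brass = L/(kA) = 0.0032/(121×19.7) = 1.342×10^-6 K/W
R_mineral wool = L/(kA) = 0.06/(0.034×19.7) = 0.08958 K/W
R_total = 0.09768 K/W
Q = ΔT / R_total = 346 / 0.09768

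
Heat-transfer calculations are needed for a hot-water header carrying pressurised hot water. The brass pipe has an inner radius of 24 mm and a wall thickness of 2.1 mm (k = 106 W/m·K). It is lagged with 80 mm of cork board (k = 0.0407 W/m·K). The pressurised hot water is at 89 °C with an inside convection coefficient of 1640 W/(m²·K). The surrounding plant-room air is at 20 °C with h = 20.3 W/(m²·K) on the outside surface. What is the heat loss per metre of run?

q′ ≈ 12.4 W/m

Treating each annulus and film as a series resistance:
R_inner film = 1/(h_i·2πr₁L) = 1/(1640×2π×0.024×1) = 0.004044 K/W
R_brass pipe wall = ln(26.1/24)/(2π×106×1) = 1.259×10^-4 K/W
R_cork board = ln(106.1/26.1)/(2π×0.0407×1) = 5.484 K/W
R_outer film = 1/(h_o·2πr_oL) = 1/(20.3×2π×0.1061×1) = 0.07389 K/W
R_total = 5.562 K/W
Q = ΔT/R_total = 69/5.562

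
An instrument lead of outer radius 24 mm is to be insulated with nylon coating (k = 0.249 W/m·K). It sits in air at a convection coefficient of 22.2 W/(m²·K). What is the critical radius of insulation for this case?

For a cylinder r_cr = k/h = 0.249/22.2
r_cr = 11.2 mm; since the bare radius (24 mm) is above r_cr, any added insulation will reduce heat loss.

r_cr ≈ 11.2 mm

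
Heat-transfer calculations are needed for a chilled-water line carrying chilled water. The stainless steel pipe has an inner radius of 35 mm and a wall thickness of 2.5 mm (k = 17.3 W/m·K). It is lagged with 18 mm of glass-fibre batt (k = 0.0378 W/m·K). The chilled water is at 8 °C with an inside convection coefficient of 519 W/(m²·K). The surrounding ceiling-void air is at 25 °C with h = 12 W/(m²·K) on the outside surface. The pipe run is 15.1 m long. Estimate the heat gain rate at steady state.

Q ≈ 135 W

For a radial system each layer contributes R = ln(r_out/r_in)/(2πkL); films add R = 1/(hA).
R_inner film = 1/(h_i·2πr₁L) = 1/(519×2π×0.035×15.1) = 5.802×10^-4 K/W
R_stainless steel pipe wall = ln(37.5/35)/(2π×17.3×15.1) = 4.203×10^-5 K/W
R_glass-fibre batt = ln(55.5/37.5)/(2π×0.0378×15.1) = 0.1093 K/W
R_outer film = 1/(h_o·2πr_oL) = 1/(12×2π×0.0555×15.1) = 0.01583 K/W
R_total = 0.1258 K/W
Q = ΔT/R_total = 17/0.1258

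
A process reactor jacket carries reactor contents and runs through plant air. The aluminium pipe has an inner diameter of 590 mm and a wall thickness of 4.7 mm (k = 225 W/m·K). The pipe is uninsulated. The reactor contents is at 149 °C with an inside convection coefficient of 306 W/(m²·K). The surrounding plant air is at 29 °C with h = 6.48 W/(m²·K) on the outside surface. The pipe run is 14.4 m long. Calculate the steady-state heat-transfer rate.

Radial resistances (cylindrical: R_cond = ln(r_o/r_i)/(2πkL), R_conv = 1/(h·2πrL)):
R_inner film = 1/(h_i·2πr₁L) = 1/(306×2π×0.295×14.4) = 1.224×10^-4 K/W
R_aluminium pipe wall = ln(299.7/295)/(2π×225×14.4) = 7.765×10^-7 K/W
R_outer film = 1/(h_o·2πr_oL) = 1/(6.48×2π×0.2997×14.4) = 0.005691 K/W
R_total = 0.005814 K/W
Q = ΔT/R_total = 120/0.005814

Q ≈ 20600 W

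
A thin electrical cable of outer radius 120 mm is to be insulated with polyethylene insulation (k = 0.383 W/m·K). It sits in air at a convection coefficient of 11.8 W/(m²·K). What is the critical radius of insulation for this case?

r_cr ≈ 32.5 mm

For a cylinder r_cr = k/h = 0.383/11.8
r_cr = 32.5 mm; since the bare radius (120 mm) is above r_cr, any added insulation will reduce heat loss.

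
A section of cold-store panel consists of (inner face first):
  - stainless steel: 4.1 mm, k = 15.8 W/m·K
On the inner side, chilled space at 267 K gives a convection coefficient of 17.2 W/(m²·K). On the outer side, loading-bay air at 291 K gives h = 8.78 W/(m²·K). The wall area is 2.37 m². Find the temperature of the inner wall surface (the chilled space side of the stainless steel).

T ≈ 275 K

Model the wall as resistances in series:
R_inner film = 1/(h_i·A) = 1/(17.2×2.37) = 0.02453 K/W
R_stainless steel = L/(kA) = 0.0041/(15.8×2.37) = 1.095×10^-4 K/W
R_outer film = 1/(h_o·A) = 1/(8.78×2.37) = 0.04806 K/W
R_total = 0.0727 K/W;  Q = ΔT/R_total = 24/0.0727 = 330.1 W
T_interface = T_inner + Q·ΣR(inner→interface) = 267 + 330×0.02453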